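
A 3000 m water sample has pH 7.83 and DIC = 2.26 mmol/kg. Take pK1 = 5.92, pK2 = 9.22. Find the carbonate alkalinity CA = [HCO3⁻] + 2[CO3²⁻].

CA = [HCO3⁻] + 2[CO3²⁻] = (α₁ + 2α₂)·DIC
At pH 7.83: [H⁺]/K1 = 10^-1.91 = 0.012303, K2/[H⁺] = 10^-1.39 = 0.040738
α₁ = 1/(1 + 0.012303 + 0.040738) = 1/1.0530 = 0.9496; α₂ = α₁·K2/[H⁺] = 0.03869
α₁ + 2α₂ = 1.0270
CA = 1.0270 × 2.26 = 2.32 mmol/kg

CA = 2.32 mmol/kg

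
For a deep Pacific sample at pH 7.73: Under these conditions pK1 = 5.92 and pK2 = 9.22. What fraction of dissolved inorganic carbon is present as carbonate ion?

α₂ = 0.0309

α₂ = 1 / (1 + [H⁺]/K2 + [H⁺]²/(K1K2)) = 1 / (1 + 10^+1.49 + 10^-0.32)
   = 1 / (1 + 30.903 + 0.47863) = 1/32.382 = 0.03088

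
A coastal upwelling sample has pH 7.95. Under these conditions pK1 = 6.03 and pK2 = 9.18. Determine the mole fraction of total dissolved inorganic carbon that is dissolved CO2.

α₀ = 1 / (1 + K1/[H⁺] + K1K2/[H⁺]²) = 1 / (1 + 10^+1.92 + 10^+0.69)
   = 1 / (1 + 83.176 + 4.8978) = 1/89.074 = 0.01123

α₀ = 0.0112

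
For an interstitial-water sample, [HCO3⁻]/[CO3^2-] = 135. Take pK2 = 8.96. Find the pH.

From K2 = [H⁺][CO3^2-]/[HCO3⁻]:  pH = pK2 − log₁₀([HCO3⁻]/[CO3^2-])
log₁₀(135) = +2.130
pH = 8.96 − (+2.130) = 6.83

pH = 6.83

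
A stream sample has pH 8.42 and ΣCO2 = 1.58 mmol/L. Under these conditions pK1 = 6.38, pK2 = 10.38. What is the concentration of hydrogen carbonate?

[HCO3⁻] = 1.55 mmol/L

α₁ = 1 / (1 + [H⁺]/K1 + K2/[H⁺]) = 1 / (1 + 10^-2.04 + 10^-1.96)
   = 1 / (1 + 0.0091201 + 0.010965) = 1/1.0201 = 0.9803
[HCO3⁻] = α₁ × DIC = 0.9803 × 1.58 = 1.55 mmol/L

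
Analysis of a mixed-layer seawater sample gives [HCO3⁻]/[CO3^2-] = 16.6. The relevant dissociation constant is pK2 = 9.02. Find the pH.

pH = 7.80

From K2 = [H⁺][CO3^2-]/[HCO3⁻]:  pH = pK2 − log₁₀([HCO3⁻]/[CO3^2-])
log₁₀(16.6) = +1.220
pH = 9.02 − (+1.220) = 7.80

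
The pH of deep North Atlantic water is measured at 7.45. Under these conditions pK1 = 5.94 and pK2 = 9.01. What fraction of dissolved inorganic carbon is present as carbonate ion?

α₂ = 0.0260

α₂ = 1 / (1 + [H⁺]/K2 + [H⁺]²/(K1K2)) = 1 / (1 + 10^+1.56 + 10^+0.05)
   = 1 / (1 + 36.308 + 1.1220) = 1/38.430 = 0.02602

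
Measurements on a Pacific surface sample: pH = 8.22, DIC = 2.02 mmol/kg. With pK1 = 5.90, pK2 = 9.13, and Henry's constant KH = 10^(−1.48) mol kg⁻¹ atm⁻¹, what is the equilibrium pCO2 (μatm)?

α₀ = 1 / (1 + K1/[H⁺] + K1K2/[H⁺]²) = 1 / (1 + 10^+2.32 + 10^+1.41)
   = 1 / (1 + 208.93 + 25.704) = 1/235.63 = 0.004244
[CO2*] = α₀ × DIC = 0.004244 × 2.02 = 0.008573 mmol/kg = 8.573 μmol/kg
pCO2 = [CO2*]/KH = 8.573×10^-6 / 3.311×10^-2 = 259 μatm

pCO2 = 259 μatm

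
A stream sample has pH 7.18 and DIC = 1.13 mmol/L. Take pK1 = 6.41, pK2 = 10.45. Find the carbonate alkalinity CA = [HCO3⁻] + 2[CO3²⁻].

CA = [HCO3⁻] + 2[CO3²⁻] = (α₁ + 2α₂)·DIC
At pH 7.18: [H⁺]/K1 = 10^-0.77 = 0.16982, K2/[H⁺] = 10^-3.27 = 0.00053703
α₁ = 1/(1 + 0.16982 + 0.00053703) = 1/1.1704 = 0.8544; α₂ = α₁·K2/[H⁺] = 0.0004589
α₁ + 2α₂ = 0.8554
CA = 0.8554 × 1.13 = 0.967 mmol/L

CA = 0.967 mmol/L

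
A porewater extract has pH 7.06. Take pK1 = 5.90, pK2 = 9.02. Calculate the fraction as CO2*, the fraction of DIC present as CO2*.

α₀ = 0.0640

α₀ = 1 / (1 + K1/[H⁺] + K1K2/[H⁺]²) = 1 / (1 + 10^+1.16 + 10^-0.80)
   = 1 / (1 + 14.454 + 0.15849) = 1/15.613 = 0.06405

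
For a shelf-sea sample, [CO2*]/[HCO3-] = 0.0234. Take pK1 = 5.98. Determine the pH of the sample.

pH = 7.61

From K1 = [H⁺][HCO3-]/[CO2*]:  pH = pK1 − log₁₀([CO2*]/[HCO3-])
log₁₀(0.0234) = -1.631
pH = 5.98 − (-1.631) = 7.61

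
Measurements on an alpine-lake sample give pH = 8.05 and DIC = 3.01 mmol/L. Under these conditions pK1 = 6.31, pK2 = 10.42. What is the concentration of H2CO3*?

[CO2*] = 0.0536 mmol/L

α₀ = 1 / (1 + K1/[H⁺] + K1K2/[H⁺]²) = 1 / (1 + 10^+1.74 + 10^-0.63)
   = 1 / (1 + 54.954 + 0.23442) = 1/56.189 = 0.01780
[CO2*] = α₀ × DIC = 0.01780 × 3.01 = 0.0536 mmol/L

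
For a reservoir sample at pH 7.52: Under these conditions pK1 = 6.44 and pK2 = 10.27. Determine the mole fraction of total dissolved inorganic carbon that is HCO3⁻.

α₁ = 1 / (1 + [H⁺]/K1 + K2/[H⁺]) = 1 / (1 + 10^-1.08 + 10^-2.75)
   = 1 / (1 + 0.083176 + 0.0017783) = 1/1.0850 = 0.9217

α₁ = 0.922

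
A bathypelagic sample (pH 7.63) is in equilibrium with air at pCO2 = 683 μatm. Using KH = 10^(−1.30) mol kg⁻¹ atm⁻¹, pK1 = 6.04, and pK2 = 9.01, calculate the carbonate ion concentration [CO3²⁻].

[CO3²⁻] = 0.0555 mmol/kg

[CO2*] = KH · pCO2 = 10^(−1.30) × 683×10^-6 = 3.423×10^-5 mol/kg
α₀ = 1/(1 + K1/[H⁺] + K1K2/[H⁺]²) = 1/(1 + 10^+1.59 + 10^+0.21) = 0.02408
DIC = [CO2*]/α₀ = 3.423×10^-5 / 0.02408 = 1.421 mmol/kg
[CO3²⁻] = α₂·DIC; α₂ = 0.03905, so [CO3²⁻] = 0.03905 × 1.421 = 0.0555 mmol/kg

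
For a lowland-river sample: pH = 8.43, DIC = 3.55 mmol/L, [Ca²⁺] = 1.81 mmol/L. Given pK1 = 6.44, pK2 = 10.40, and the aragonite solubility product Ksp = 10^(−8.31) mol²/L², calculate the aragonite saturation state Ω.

α₂ = 1 / (1 + [H⁺]/K2 + [H⁺]²/(K1K2)) = 1 / (1 + 10^+1.97 + 10^-0.02)
   = 1 / (1 + 93.325 + 0.95499) = 1/95.280 = 0.01050
[CO3²⁻] = α₂ × DIC = 0.01050 × 3.55 = 0.03726 mmol/L
Ksp = 10^(−8.31) = 4.898×10^-9
Ω = [Ca²⁺][CO3²⁻]/Ksp = (1.81×10^-3)(3.726×10^-5) / 4.898×10^-9 = 13.8

Ω = 13.8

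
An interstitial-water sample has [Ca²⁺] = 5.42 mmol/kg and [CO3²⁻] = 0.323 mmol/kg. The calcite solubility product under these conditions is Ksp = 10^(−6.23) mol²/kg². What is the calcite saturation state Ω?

Ksp = 10^(−6.23) = 5.888×10^-7
Ω = [Ca²⁺][CO3²⁻]/Ksp = (5.42×10^-3)(0.323×10^-3) / 5.888×10^-7 = 2.97

Ω = 2.97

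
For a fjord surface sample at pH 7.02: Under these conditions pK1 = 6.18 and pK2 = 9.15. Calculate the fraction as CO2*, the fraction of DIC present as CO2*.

α₀ = 1 / (1 + K1/[H⁺] + K1K2/[H⁺]²) = 1 / (1 + 10^+0.84 + 10^-1.29)
   = 1 / (1 + 6.9183 + 0.051286) = 1/7.9696 = 0.1255

α₀ = 0.125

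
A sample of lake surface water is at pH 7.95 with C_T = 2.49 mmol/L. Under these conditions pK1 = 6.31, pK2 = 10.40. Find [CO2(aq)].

α₀ = 1 / (1 + K1/[H⁺] + K1K2/[H⁺]²) = 1 / (1 + 10^+1.64 + 10^-0.81)
   = 1 / (1 + 43.652 + 0.15488) = 1/44.806 = 0.02232
[CO2*] = α₀ × DIC = 0.02232 × 2.49 = 0.0556 mmol/L

[CO2*] = 0.0556 mmol/L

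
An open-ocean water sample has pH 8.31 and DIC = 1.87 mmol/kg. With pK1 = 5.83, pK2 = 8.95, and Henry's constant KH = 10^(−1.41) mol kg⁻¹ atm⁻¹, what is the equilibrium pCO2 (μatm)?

pCO2 = 129 μatm

α₀ = 1 / (1 + K1/[H⁺] + K1K2/[H⁺]²) = 1 / (1 + 10^+2.48 + 10^+1.84)
   = 1 / (1 + 302.00 + 69.183) = 1/372.18 = 0.002687
[CO2*] = α₀ × DIC = 0.002687 × 1.87 = 0.005024 mmol/kg = 5.024 μmol/kg
pCO2 = [CO2*]/KH = 5.024×10^-6 / 3.890×10^-2 = 129 μatm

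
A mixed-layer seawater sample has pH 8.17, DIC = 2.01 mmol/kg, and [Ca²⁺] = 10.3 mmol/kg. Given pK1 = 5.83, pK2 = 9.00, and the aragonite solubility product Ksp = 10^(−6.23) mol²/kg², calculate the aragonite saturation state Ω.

α₂ = 1 / (1 + [H⁺]/K2 + [H⁺]²/(K1K2)) = 1 / (1 + 10^+0.83 + 10^-1.51)
   = 1 / (1 + 6.7608 + 0.030903) = 1/7.7917 = 0.1283
[CO3²⁻] = α₂ × DIC = 0.1283 × 2.01 = 0.2580 mmol/kg
Ksp = 10^(−6.23) = 5.888×10^-7
Ω = [Ca²⁺][CO3²⁻]/Ksp = (10.3×10^-3)(2.580×10^-4) / 5.888×10^-7 = 4.51

Ω = 4.51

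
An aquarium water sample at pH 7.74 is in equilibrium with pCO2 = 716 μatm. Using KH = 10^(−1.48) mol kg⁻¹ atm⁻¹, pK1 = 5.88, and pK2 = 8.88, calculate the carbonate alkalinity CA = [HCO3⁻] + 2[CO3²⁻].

[CO2*] = KH · pCO2 = 10^(−1.48) × 716×10^-6 = 2.371×10^-5 mol/kg
α₀ = 1/(1 + K1/[H⁺] + K1K2/[H⁺]²) = 1/(1 + 10^+1.86 + 10^+0.72) = 0.01271
DIC = [CO2*]/α₀ = 2.371×10^-5 / 0.01271 = 1.866 mmol/kg
CA = (α₁ + 2α₂)·DIC = (0.9206 + 2×0.06669) × 1.866 = 1.97 mmol/kg

CA = 1.97 mmol/kg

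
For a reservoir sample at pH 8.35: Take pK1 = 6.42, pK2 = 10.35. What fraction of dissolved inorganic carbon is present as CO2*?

α₀ = 1 / (1 + K1/[H⁺] + K1K2/[H⁺]²) = 1 / (1 + 10^+1.93 + 10^-0.07)
   = 1 / (1 + 85.114 + 0.85114) = 1/86.965 = 0.01150

α₀ = 0.0115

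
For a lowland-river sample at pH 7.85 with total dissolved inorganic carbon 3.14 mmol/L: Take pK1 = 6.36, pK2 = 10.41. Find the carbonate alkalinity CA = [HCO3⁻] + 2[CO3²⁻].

CA = [HCO3⁻] + 2[CO3²⁻] = (α₁ + 2α₂)·DIC
At pH 7.85: [H⁺]/K1 = 10^-1.49 = 0.032359, K2/[H⁺] = 10^-2.56 = 0.0027542
α₁ = 1/(1 + 0.032359 + 0.0027542) = 1/1.0351 = 0.9661; α₂ = α₁·K2/[H⁺] = 0.002661
α₁ + 2α₂ = 0.9714
CA = 0.9714 × 3.14 = 3.05 mmol/L

CA = 3.05 mmol/L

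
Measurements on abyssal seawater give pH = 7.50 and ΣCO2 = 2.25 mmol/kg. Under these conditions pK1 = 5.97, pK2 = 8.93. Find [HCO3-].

α₁ = 1 / (1 + [H⁺]/K1 + K2/[H⁺]) = 1 / (1 + 10^-1.53 + 10^-1.43)
   = 1 / (1 + 0.029512 + 0.037154) = 1/1.0667 = 0.9375
[HCO3⁻] = α₁ × DIC = 0.9375 × 2.25 = 2.11 mmol/kg

[HCO3⁻] = 2.11 mmol/kg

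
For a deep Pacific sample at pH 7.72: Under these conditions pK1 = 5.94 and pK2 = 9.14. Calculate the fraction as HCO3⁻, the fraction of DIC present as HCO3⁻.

α₁ = 0.948

α₁ = 1 / (1 + [H⁺]/K1 + K2/[H⁺]) = 1 / (1 + 10^-1.78 + 10^-1.42)
   = 1 / (1 + 0.016596 + 0.038019) = 1/1.0546 = 0.9482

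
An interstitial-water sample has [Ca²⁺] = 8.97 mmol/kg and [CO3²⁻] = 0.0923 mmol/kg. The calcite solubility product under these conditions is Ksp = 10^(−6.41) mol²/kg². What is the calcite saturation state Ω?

Ksp = 10^(−6.41) = 3.890×10^-7
Ω = [Ca²⁺][CO3²⁻]/Ksp = (8.97×10^-3)(0.0923×10^-3) / 3.890×10^-7 = 2.13

Ω = 2.13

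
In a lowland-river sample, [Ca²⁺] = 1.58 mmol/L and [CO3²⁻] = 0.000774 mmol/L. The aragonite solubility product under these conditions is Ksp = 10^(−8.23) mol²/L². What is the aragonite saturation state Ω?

Ω = 0.208

Ksp = 10^(−8.23) = 5.888×10^-9
Ω = [Ca²⁺][CO3²⁻]/Ksp = (1.58×10^-3)(0.000774×10^-3) / 5.888×10^-9 = 0.208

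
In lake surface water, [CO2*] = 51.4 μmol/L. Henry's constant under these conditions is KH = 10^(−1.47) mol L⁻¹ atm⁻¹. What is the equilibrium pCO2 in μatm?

KH = 10^(−1.47) = 3.388×10^-2 mol L⁻¹ atm⁻¹
pCO2 = [CO2*]/KH = 51.4×10^-6 / 3.388×10^-2 = 1.52×10^-3 atm = 1520 μatm

pCO2 = 1520 μatm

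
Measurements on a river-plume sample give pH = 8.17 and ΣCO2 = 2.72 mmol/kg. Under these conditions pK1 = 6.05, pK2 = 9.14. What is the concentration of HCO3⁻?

α₁ = 1 / (1 + [H⁺]/K1 + K2/[H⁺]) = 1 / (1 + 10^-2.12 + 10^-0.97)
   = 1 / (1 + 0.0075858 + 0.10715) = 1/1.1147 = 0.8971
[HCO3⁻] = α₁ × DIC = 0.8971 × 2.72 = 2.44 mmol/kg

[HCO3⁻] = 2.44 mmol/kg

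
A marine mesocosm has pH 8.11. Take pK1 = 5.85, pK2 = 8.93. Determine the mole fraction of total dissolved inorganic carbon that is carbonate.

α₂ = 1 / (1 + [H⁺]/K2 + [H⁺]²/(K1K2)) = 1 / (1 + 10^+0.82 + 10^-1.44)
   = 1 / (1 + 6.6069 + 0.036308) = 1/7.6432 = 0.1308

α₂ = 0.131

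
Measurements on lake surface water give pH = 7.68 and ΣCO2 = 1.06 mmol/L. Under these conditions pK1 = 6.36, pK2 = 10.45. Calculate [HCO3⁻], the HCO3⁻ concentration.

α₁ = 1 / (1 + [H⁺]/K1 + K2/[H⁺]) = 1 / (1 + 10^-1.32 + 10^-2.77)
   = 1 / (1 + 0.047863 + 0.0016982) = 1/1.0496 = 0.9528
[HCO3⁻] = α₁ × DIC = 0.9528 × 1.06 = 1.01 mmol/L

[HCO3⁻] = 1.01 mmol/L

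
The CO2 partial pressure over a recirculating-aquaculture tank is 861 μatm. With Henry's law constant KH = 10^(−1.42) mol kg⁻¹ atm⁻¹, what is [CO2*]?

[CO2*] = 32.7 μmol/kg

KH = 10^(−1.42) = 3.802×10^-2 mol kg⁻¹ atm⁻¹
[CO2*] = KH · pCO2 = 3.802×10^-2 × 861×10^-6 atm = 3.27×10^-5 mol/kg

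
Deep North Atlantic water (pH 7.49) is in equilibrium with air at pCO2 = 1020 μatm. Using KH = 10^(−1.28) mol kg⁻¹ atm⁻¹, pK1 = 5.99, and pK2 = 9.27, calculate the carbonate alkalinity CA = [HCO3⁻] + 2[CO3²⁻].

[CO2*] = KH · pCO2 = 10^(−1.28) × 1020×10^-6 = 5.353×10^-5 mol/kg
α₀ = 1/(1 + K1/[H⁺] + K1K2/[H⁺]²) = 1/(1 + 10^+1.50 + 10^-0.28) = 0.03017
DIC = [CO2*]/α₀ = 5.353×10^-5 / 0.03017 = 1.774 mmol/kg
CA = (α₁ + 2α₂)·DIC = (0.9540 + 2×0.01583) × 1.774 = 1.75 mmol/kg

CA = 1.75 mmol/kg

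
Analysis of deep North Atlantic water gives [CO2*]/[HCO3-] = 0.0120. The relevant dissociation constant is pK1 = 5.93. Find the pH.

From K1 = [H⁺][HCO3-]/[CO2*]:  pH = pK1 − log₁₀([CO2*]/[HCO3-])
log₁₀(0.0120) = -1.921
pH = 5.93 − (-1.921) = 7.85

pH = 7.85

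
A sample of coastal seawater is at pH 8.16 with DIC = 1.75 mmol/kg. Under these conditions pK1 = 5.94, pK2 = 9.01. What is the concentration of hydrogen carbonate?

α₁ = 1 / (1 + [H⁺]/K1 + K2/[H⁺]) = 1 / (1 + 10^-2.22 + 10^-0.85)
   = 1 / (1 + 0.0060256 + 0.14125) = 1/1.1473 = 0.8716
[HCO3⁻] = α₁ × DIC = 0.8716 × 1.75 = 1.53 mmol/kg

[HCO3⁻] = 1.53 mmol/kg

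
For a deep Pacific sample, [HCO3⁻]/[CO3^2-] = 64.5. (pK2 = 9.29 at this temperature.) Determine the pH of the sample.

From K2 = [H⁺][CO3^2-]/[HCO3⁻]:  pH = pK2 − log₁₀([HCO3⁻]/[CO3^2-])
log₁₀(64.5) = +1.810
pH = 9.29 − (+1.810) = 7.48

pH = 7.48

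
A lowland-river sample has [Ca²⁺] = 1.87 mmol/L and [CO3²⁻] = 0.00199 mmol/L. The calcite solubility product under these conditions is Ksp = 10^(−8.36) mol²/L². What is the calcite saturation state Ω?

Ksp = 10^(−8.36) = 4.365×10^-9
Ω = [Ca²⁺][CO3²⁻]/Ksp = (1.87×10^-3)(0.00199×10^-3) / 4.365×10^-9 = 0.853

Ω = 0.853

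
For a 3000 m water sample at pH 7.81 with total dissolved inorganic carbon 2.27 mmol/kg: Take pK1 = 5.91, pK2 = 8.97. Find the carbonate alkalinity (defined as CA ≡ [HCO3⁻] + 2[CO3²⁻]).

CA = [HCO3⁻] + 2[CO3²⁻] = (α₁ + 2α₂)·DIC
At pH 7.81: [H⁺]/K1 = 10^-1.90 = 0.012589, K2/[H⁺] = 10^-1.16 = 0.069183
α₁ = 1/(1 + 0.012589 + 0.069183) = 1/1.0818 = 0.9244; α₂ = α₁·K2/[H⁺] = 0.06395
α₁ + 2α₂ = 1.0523
CA = 1.0523 × 2.27 = 2.39 mmol/kg

CA = 2.39 mmol/kg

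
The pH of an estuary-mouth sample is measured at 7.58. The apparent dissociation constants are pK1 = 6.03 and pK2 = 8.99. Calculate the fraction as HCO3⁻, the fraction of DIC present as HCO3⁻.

α₁ = 0.937

α₁ = 1 / (1 + [H⁺]/K1 + K2/[H⁺]) = 1 / (1 + 10^-1.55 + 10^-1.41)
   = 1 / (1 + 0.028184 + 0.038905) = 1/1.0671 = 0.9371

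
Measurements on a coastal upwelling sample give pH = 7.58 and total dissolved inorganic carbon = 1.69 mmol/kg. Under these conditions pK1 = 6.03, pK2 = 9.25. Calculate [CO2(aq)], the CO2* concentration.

α₀ = 1 / (1 + K1/[H⁺] + K1K2/[H⁺]²) = 1 / (1 + 10^+1.55 + 10^-0.12)
   = 1 / (1 + 35.481 + 0.75858) = 1/37.240 = 0.02685
[CO2*] = α₀ × DIC = 0.02685 × 1.69 = 0.0454 mmol/kg

[CO2*] = 0.0454 mmol/kg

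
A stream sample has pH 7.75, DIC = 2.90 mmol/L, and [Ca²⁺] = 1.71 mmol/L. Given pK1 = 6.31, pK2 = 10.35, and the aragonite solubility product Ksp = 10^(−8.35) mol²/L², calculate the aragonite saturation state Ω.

Ω = 2.68

α₂ = 1 / (1 + [H⁺]/K2 + [H⁺]²/(K1K2)) = 1 / (1 + 10^+2.60 + 10^+1.16)
   = 1 / (1 + 398.11 + 14.454) = 1/413.56 = 0.002418
[CO3²⁻] = α₂ × DIC = 0.002418 × 2.90 = 0.007012 mmol/L = 7.012 μmol/L
Ksp = 10^(−8.35) = 4.467×10^-9
Ω = [Ca²⁺][CO3²⁻]/Ksp = (1.71×10^-3)(7.012×10^-6) / 4.467×10^-9 = 2.68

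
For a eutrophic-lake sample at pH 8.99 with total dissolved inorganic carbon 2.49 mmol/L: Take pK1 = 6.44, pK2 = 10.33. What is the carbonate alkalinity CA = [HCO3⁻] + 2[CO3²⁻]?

CA = 2.59 mmol/L

CA = [HCO3⁻] + 2[CO3²⁻] = (α₁ + 2α₂)·DIC
At pH 8.99: [H⁺]/K1 = 10^-2.55 = 0.0028184, K2/[H⁺] = 10^-1.34 = 0.045709
α₁ = 1/(1 + 0.0028184 + 0.045709) = 1/1.0485 = 0.9537; α₂ = α₁·K2/[H⁺] = 0.04359
α₁ + 2α₂ = 1.0409
CA = 1.0409 × 2.49 = 2.59 mmol/L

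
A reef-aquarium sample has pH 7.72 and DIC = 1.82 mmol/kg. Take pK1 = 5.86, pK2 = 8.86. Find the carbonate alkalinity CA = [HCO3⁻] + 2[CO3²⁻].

CA = 1.92 mmol/kg

CA = [HCO3⁻] + 2[CO3²⁻] = (α₁ + 2α₂)·DIC
At pH 7.72: [H⁺]/K1 = 10^-1.86 = 0.013804, K2/[H⁺] = 10^-1.14 = 0.072444
α₁ = 1/(1 + 0.013804 + 0.072444) = 1/1.0862 = 0.9206; α₂ = α₁·K2/[H⁺] = 0.06669
α₁ + 2α₂ = 1.0540
CA = 1.0540 × 1.82 = 1.92 mmol/kg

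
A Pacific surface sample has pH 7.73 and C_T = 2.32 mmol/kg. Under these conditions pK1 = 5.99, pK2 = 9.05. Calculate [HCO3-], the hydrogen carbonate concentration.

[HCO3⁻] = 2.18 mmol/kg

α₁ = 1 / (1 + [H⁺]/K1 + K2/[H⁺]) = 1 / (1 + 10^-1.74 + 10^-1.32)
   = 1 / (1 + 0.018197 + 0.047863) = 1/1.0661 = 0.9380
[HCO3⁻] = α₁ × DIC = 0.9380 × 2.32 = 2.18 mmol/kg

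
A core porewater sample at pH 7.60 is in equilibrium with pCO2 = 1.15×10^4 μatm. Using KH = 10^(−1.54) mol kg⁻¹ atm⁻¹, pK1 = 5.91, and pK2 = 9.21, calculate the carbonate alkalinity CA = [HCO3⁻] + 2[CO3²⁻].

CA = 17.0 mmol/kg

[CO2*] = KH · pCO2 = 10^(−1.54) × 1.15×10^4×10^-6 = 3.317×10^-4 mol/kg
α₀ = 1/(1 + K1/[H⁺] + K1K2/[H⁺]²) = 1/(1 + 10^+1.69 + 10^+0.08) = 0.01954
DIC = [CO2*]/α₀ = 3.317×10^-4 / 0.01954 = 16.97 mmol/kg
CA = (α₁ + 2α₂)·DIC = (0.9570 + 2×0.02349) × 16.97 = 17.0 mmol/kg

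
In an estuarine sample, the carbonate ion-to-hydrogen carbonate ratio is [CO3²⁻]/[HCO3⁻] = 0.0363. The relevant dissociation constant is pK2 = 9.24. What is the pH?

From K2 = [H⁺][CO3²⁻]/[HCO3⁻]:  pH = pK2 + log₁₀([CO3²⁻]/[HCO3⁻])
log₁₀(0.0363) = -1.440
pH = 9.24 + (-1.440) = 7.80

pH = 7.80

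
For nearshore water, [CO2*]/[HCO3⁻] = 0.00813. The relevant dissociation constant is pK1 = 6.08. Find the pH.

pH = 8.17

From K1 = [H⁺][HCO3⁻]/[CO2*]:  pH = pK1 − log₁₀([CO2*]/[HCO3⁻])
log₁₀(0.00813) = -2.090
pH = 6.08 − (-2.090) = 8.17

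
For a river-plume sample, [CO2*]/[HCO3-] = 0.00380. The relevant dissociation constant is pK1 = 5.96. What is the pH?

From K1 = [H⁺][HCO3-]/[CO2*]:  pH = pK1 − log₁₀([CO2*]/[HCO3-])
log₁₀(0.00380) = -2.420
pH = 5.96 − (-2.420) = 8.38

pH = 8.38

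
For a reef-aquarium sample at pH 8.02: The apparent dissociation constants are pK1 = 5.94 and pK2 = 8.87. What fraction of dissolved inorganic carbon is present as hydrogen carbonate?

α₁ = 0.870

α₁ = 1 / (1 + [H⁺]/K1 + K2/[H⁺]) = 1 / (1 + 10^-2.08 + 10^-0.85)
   = 1 / (1 + 0.0083176 + 0.14125) = 1/1.1496 = 0.8699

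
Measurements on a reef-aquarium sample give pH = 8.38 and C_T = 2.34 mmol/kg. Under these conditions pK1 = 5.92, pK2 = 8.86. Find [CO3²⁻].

[CO3²⁻] = 0.581 mmol/kg

α₂ = 1 / (1 + [H⁺]/K2 + [H⁺]²/(K1K2)) = 1 / (1 + 10^+0.48 + 10^-1.98)
   = 1 / (1 + 3.0200 + 0.010471) = 1/4.0304 = 0.2481
[CO3²⁻] = α₂ × DIC = 0.2481 × 2.34 = 0.581 mmol/kg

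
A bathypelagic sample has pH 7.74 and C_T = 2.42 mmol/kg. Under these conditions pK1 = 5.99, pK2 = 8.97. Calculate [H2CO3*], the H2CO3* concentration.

[CO2*] = 0.0400 mmol/kg

α₀ = 1 / (1 + K1/[H⁺] + K1K2/[H⁺]²) = 1 / (1 + 10^+1.75 + 10^+0.52)
   = 1 / (1 + 56.234 + 3.3113) = 1/60.545 = 0.01652
[CO2*] = α₀ × DIC = 0.01652 × 2.42 = 0.0400 mmol/kg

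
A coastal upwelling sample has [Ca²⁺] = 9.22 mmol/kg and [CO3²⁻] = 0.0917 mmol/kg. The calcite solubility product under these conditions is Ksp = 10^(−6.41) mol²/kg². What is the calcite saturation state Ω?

Ksp = 10^(−6.41) = 3.890×10^-7
Ω = [Ca²⁺][CO3²⁻]/Ksp = (9.22×10^-3)(0.0917×10^-3) / 3.890×10^-7 = 2.17

Ω = 2.17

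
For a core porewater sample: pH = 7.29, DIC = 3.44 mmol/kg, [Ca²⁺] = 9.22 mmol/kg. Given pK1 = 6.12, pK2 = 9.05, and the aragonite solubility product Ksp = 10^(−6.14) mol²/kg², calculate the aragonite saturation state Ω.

Ω = 0.701

α₂ = 1 / (1 + [H⁺]/K2 + [H⁺]²/(K1K2)) = 1 / (1 + 10^+1.76 + 10^+0.59)
   = 1 / (1 + 57.544 + 3.8905) = 1/62.434 = 0.01602
[CO3²⁻] = α₂ × DIC = 0.01602 × 3.44 = 0.05510 mmol/kg
Ksp = 10^(−6.14) = 7.244×10^-7
Ω = [Ca²⁺][CO3²⁻]/Ksp = (9.22×10^-3)(5.510×10^-5) / 7.244×10^-7 = 0.701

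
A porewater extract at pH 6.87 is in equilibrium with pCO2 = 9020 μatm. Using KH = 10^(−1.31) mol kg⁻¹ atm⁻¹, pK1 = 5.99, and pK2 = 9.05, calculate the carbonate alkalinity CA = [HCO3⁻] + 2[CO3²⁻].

CA = 3.40 mmol/kg

[CO2*] = KH · pCO2 = 10^(−1.31) × 9020×10^-6 = 4.418×10^-4 mol/kg
α₀ = 1/(1 + K1/[H⁺] + K1K2/[H⁺]²) = 1/(1 + 10^+0.88 + 10^-1.30) = 0.1158
DIC = [CO2*]/α₀ = 4.418×10^-4 / 0.1158 = 3.815 mmol/kg
CA = (α₁ + 2α₂)·DIC = (0.8784 + 2×0.005804) × 3.815 = 3.40 mmol/kg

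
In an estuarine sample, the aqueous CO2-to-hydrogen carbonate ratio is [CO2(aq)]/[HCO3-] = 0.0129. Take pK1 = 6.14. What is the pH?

From K1 = [H⁺][HCO3-]/[CO2(aq)]:  pH = pK1 − log₁₀([CO2(aq)]/[HCO3-])
log₁₀(0.0129) = -1.889
pH = 6.14 − (-1.889) = 8.03

pH = 8.03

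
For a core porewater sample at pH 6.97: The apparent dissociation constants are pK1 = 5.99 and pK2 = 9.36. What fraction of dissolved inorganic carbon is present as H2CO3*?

α₀ = 0.0944

α₀ = 1 / (1 + K1/[H⁺] + K1K2/[H⁺]²) = 1 / (1 + 10^+0.98 + 10^-1.41)
   = 1 / (1 + 9.5499 + 0.038905) = 1/10.589 = 0.09444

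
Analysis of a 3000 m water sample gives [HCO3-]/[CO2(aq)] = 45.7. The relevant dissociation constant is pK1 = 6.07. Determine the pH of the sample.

From K1 = [H⁺][HCO3-]/[CO2(aq)]:  pH = pK1 + log₁₀([HCO3-]/[CO2(aq)])
log₁₀(45.7) = +1.660
pH = 6.07 + (+1.660) = 7.73

pH = 7.73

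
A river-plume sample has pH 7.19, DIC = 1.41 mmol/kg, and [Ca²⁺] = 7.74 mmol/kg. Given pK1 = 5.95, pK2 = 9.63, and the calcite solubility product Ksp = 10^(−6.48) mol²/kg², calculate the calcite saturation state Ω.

Ω = 0.113

α₂ = 1 / (1 + [H⁺]/K2 + [H⁺]²/(K1K2)) = 1 / (1 + 10^+2.44 + 10^+1.20)
   = 1 / (1 + 275.42 + 15.849) = 1/292.27 = 0.003421
[CO3²⁻] = α₂ × DIC = 0.003421 × 1.41 = 0.004824 mmol/kg = 4.824 μmol/kg
Ksp = 10^(−6.48) = 3.311×10^-7
Ω = [Ca²⁺][CO3²⁻]/Ksp = (7.74×10^-3)(4.824×10^-6) / 3.311×10^-7 = 0.113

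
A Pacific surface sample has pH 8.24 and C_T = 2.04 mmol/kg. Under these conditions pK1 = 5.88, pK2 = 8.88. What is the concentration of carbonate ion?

[CO3²⁻] = 0.379 mmol/kg

α₂ = 1 / (1 + [H⁺]/K2 + [H⁺]²/(K1K2)) = 1 / (1 + 10^+0.64 + 10^-1.72)
   = 1 / (1 + 4.3652 + 0.019055) = 1/5.3842 = 0.1857
[CO3²⁻] = α₂ × DIC = 0.1857 × 2.04 = 0.379 mmol/kg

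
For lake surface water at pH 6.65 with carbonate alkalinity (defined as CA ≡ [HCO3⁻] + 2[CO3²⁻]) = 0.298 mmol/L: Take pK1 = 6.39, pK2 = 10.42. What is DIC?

CA = [HCO3⁻] + 2[CO3²⁻] = (α₁ + 2α₂)·DIC
At pH 6.65: [H⁺]/K1 = 10^-0.26 = 0.54954, K2/[H⁺] = 10^-3.77 = 0.00016982
α₁ = 1/(1 + 0.54954 + 0.00016982) = 1/1.5497 = 0.6453; α₂ = α₁·K2/[H⁺] = 0.0001096
α₁ + 2α₂ = 0.6455
DIC = CA / (α₁ + 2α₂) = 0.298 / 0.6455 = 0.462 mmol/L

DIC = 0.462 mmol/L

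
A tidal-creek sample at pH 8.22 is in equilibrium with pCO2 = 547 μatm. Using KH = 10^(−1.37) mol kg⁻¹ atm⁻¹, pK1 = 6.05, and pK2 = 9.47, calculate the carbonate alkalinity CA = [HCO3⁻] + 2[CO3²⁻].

CA = 3.84 mmol/kg

[CO2*] = KH · pCO2 = 10^(−1.37) × 547×10^-6 = 2.333×10^-5 mol/kg
α₀ = 1/(1 + K1/[H⁺] + K1K2/[H⁺]²) = 1/(1 + 10^+2.17 + 10^+0.92) = 0.006360
DIC = [CO2*]/α₀ = 2.333×10^-5 / 0.006360 = 3.669 mmol/kg
CA = (α₁ + 2α₂)·DIC = (0.9407 + 2×0.05290) × 3.669 = 3.84 mmol/kg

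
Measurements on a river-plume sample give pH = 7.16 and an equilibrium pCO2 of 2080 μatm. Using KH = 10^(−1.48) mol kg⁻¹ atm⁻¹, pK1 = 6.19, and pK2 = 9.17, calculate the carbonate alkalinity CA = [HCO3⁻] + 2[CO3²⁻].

[CO2*] = KH · pCO2 = 10^(−1.48) × 2080×10^-6 = 6.888×10^-5 mol/kg
α₀ = 1/(1 + K1/[H⁺] + K1K2/[H⁺]²) = 1/(1 + 10^+0.97 + 10^-1.04) = 0.09593
DIC = [CO2*]/α₀ = 6.888×10^-5 / 0.09593 = 0.7179 mmol/kg
CA = (α₁ + 2α₂)·DIC = (0.8953 + 2×0.008749) × 0.7179 = 0.655 mmol/kg

CA = 0.655 mmol/kg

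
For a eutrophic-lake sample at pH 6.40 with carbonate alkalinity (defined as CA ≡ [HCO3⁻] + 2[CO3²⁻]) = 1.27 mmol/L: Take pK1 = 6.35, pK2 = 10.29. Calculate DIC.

DIC = 2.40 mmol/L

CA = [HCO3⁻] + 2[CO3²⁻] = (α₁ + 2α₂)·DIC
At pH 6.40: [H⁺]/K1 = 10^-0.05 = 0.89125, K2/[H⁺] = 10^-3.89 = 0.00012882
α₁ = 1/(1 + 0.89125 + 0.00012882) = 1/1.8914 = 0.5287; α₂ = α₁·K2/[H⁺] = 6.811×10^-5
α₁ + 2α₂ = 0.5289
DIC = CA / (α₁ + 2α₂) = 1.27 / 0.5289 = 2.40 mmol/L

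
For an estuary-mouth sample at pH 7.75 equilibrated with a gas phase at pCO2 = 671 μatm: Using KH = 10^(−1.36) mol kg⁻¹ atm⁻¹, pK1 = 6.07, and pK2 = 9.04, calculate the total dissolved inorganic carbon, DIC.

[CO2*] = KH · pCO2 = 10^(−1.36) × 671×10^-6 = 2.929×10^-5 mol/kg
α₀ = 1/(1 + K1/[H⁺] + K1K2/[H⁺]²) = 1/(1 + 10^+1.68 + 10^+0.39) = 0.01949
DIC = [CO2*]/α₀ = 2.929×10^-5 / 0.01949 = 1.50 mmol/kg

DIC = 1.50 mmol/kg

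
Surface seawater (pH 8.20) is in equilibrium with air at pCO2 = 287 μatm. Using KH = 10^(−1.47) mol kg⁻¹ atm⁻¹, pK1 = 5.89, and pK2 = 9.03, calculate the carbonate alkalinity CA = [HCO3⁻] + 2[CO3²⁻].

[CO2*] = KH · pCO2 = 10^(−1.47) × 287×10^-6 = 9.725×10^-6 mol/kg
α₀ = 1/(1 + K1/[H⁺] + K1K2/[H⁺]²) = 1/(1 + 10^+2.31 + 10^+1.48) = 0.004249
DIC = [CO2*]/α₀ = 9.725×10^-6 / 0.004249 = 2.289 mmol/kg
CA = (α₁ + 2α₂)·DIC = (0.8674 + 2×0.1283) × 2.289 = 2.57 mmol/kg

CA = 2.57 mmol/kg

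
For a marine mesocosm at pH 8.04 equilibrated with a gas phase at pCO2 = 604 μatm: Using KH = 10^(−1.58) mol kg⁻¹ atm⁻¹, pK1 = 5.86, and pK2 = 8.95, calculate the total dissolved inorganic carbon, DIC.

DIC = 2.72 mmol/kg

[CO2*] = KH · pCO2 = 10^(−1.58) × 604×10^-6 = 1.589×10^-5 mol/kg
α₀ = 1/(1 + K1/[H⁺] + K1K2/[H⁺]²) = 1/(1 + 10^+2.18 + 10^+1.27) = 0.005849
DIC = [CO2*]/α₀ = 1.589×10^-5 / 0.005849 = 2.72 mmol/kg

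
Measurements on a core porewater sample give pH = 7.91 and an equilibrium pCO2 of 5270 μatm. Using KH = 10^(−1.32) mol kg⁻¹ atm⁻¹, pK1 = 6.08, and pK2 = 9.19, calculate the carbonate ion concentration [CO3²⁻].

[CO2*] = KH · pCO2 = 10^(−1.32) × 5270×10^-6 = 2.522×10^-4 mol/kg
α₀ = 1/(1 + K1/[H⁺] + K1K2/[H⁺]²) = 1/(1 + 10^+1.83 + 10^+0.55) = 0.01386
DIC = [CO2*]/α₀ = 2.522×10^-4 / 0.01386 = 18.20 mmol/kg
[CO3²⁻] = α₂·DIC; α₂ = 0.04917, so [CO3²⁻] = 0.04917 × 18.20 = 0.895 mmol/kg

[CO3²⁻] = 0.895 mmol/kg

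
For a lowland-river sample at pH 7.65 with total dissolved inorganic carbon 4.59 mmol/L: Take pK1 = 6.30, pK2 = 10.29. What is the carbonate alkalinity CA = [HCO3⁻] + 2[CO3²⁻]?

CA = [HCO3⁻] + 2[CO3²⁻] = (α₁ + 2α₂)·DIC
At pH 7.65: [H⁺]/K1 = 10^-1.35 = 0.044668, K2/[H⁺] = 10^-2.64 = 0.0022909
α₁ = 1/(1 + 0.044668 + 0.0022909) = 1/1.0470 = 0.9551; α₂ = α₁·K2/[H⁺] = 0.002188
α₁ + 2α₂ = 0.9595
CA = 0.9595 × 4.59 = 4.40 mmol/L

CA = 4.40 mmol/L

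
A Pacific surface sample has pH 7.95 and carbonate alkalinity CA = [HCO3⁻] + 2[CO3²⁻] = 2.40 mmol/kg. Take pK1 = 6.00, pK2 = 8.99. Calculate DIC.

DIC = 2.24 mmol/kg

CA = [HCO3⁻] + 2[CO3²⁻] = (α₁ + 2α₂)·DIC
At pH 7.95: [H⁺]/K1 = 10^-1.95 = 0.011220, K2/[H⁺] = 10^-1.04 = 0.091201
α₁ = 1/(1 + 0.011220 + 0.091201) = 1/1.1024 = 0.9071; α₂ = α₁·K2/[H⁺] = 0.08273
α₁ + 2α₂ = 1.0726
DIC = CA / (α₁ + 2α₂) = 2.40 / 1.0726 = 2.24 mmol/kg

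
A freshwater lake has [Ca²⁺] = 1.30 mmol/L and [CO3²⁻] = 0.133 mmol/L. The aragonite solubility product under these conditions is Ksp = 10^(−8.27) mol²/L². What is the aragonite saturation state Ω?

Ksp = 10^(−8.27) = 5.370×10^-9
Ω = [Ca²⁺][CO3²⁻]/Ksp = (1.30×10^-3)(0.133×10^-3) / 5.370×10^-9 = 32.2

Ω = 32.2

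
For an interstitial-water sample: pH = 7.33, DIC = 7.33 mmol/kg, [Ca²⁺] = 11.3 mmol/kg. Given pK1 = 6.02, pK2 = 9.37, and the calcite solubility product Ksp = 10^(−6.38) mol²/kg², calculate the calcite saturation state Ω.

α₂ = 1 / (1 + [H⁺]/K2 + [H⁺]²/(K1K2)) = 1 / (1 + 10^+2.04 + 10^+0.73)
   = 1 / (1 + 109.65 + 5.3703) = 1/116.02 = 0.008619
[CO3²⁻] = α₂ × DIC = 0.008619 × 7.33 = 0.06318 mmol/kg
Ksp = 10^(−6.38) = 4.169×10^-7
Ω = [Ca²⁺][CO3²⁻]/Ksp = (11.3×10^-3)(6.318×10^-5) / 4.169×10^-7 = 1.71

Ω = 1.71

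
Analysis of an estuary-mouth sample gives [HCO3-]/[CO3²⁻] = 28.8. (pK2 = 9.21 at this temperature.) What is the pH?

pH = 7.75

From K2 = [H⁺][CO3²⁻]/[HCO3-]:  pH = pK2 − log₁₀([HCO3-]/[CO3²⁻])
log₁₀(28.8) = +1.459
pH = 9.21 − (+1.459) = 7.75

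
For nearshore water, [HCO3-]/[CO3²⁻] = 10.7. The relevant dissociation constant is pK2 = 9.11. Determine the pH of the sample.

pH = 8.08

From K2 = [H⁺][CO3²⁻]/[HCO3-]:  pH = pK2 − log₁₀([HCO3-]/[CO3²⁻])
log₁₀(10.7) = +1.029
pH = 9.11 − (+1.029) = 8.08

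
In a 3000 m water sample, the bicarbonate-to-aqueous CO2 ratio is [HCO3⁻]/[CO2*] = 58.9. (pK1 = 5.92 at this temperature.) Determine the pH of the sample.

pH = 7.69

From K1 = [H⁺][HCO3⁻]/[CO2*]:  pH = pK1 + log₁₀([HCO3⁻]/[CO2*])
log₁₀(58.9) = +1.770
pH = 5.92 + (+1.770) = 7.69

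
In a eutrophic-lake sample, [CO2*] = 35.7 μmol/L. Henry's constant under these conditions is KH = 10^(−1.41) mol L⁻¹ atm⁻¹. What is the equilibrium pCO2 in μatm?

KH = 10^(−1.41) = 3.890×10^-2 mol L⁻¹ atm⁻¹
pCO2 = [CO2*]/KH = 35.7×10^-6 / 3.890×10^-2 = 9.18×10^-4 atm = 918 μatm

pCO2 = 918 μatm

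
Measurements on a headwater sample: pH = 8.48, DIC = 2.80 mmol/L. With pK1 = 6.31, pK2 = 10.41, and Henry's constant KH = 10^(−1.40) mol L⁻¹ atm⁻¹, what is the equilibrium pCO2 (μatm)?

α₀ = 1 / (1 + K1/[H⁺] + K1K2/[H⁺]²) = 1 / (1 + 10^+2.17 + 10^+0.24)
   = 1 / (1 + 147.91 + 1.7378) = 1/150.65 = 0.006638
[CO2*] = α₀ × DIC = 0.006638 × 2.80 = 0.01859 mmol/L = 18.59 μmol/L
pCO2 = [CO2*]/KH = 1.859×10^-5 / 3.981×10^-2 = 467 μatm

pCO2 = 467 μatm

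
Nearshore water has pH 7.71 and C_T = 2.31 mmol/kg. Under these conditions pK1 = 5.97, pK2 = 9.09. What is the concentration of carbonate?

[CO3²⁻] = 0.0909 mmol/kg

α₂ = 1 / (1 + [H⁺]/K2 + [H⁺]²/(K1K2)) = 1 / (1 + 10^+1.38 + 10^-0.36)
   = 1 / (1 + 23.988 + 0.43652) = 1/25.425 = 0.03933
[CO3²⁻] = α₂ × DIC = 0.03933 × 2.31 = 0.0909 mmol/kg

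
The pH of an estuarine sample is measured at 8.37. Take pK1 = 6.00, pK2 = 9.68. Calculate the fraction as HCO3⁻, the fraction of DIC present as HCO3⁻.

α₁ = 1 / (1 + [H⁺]/K1 + K2/[H⁺]) = 1 / (1 + 10^-2.37 + 10^-1.31)
   = 1 / (1 + 0.0042658 + 0.048978) = 1/1.0532 = 0.9494

α₁ = 0.949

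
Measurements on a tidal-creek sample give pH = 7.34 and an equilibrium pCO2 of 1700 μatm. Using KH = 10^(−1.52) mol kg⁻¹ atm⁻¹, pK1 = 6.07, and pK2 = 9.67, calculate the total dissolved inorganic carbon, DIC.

[CO2*] = KH · pCO2 = 10^(−1.52) × 1700×10^-6 = 5.134×10^-5 mol/kg
α₀ = 1/(1 + K1/[H⁺] + K1K2/[H⁺]²) = 1/(1 + 10^+1.27 + 10^-1.06) = 0.05074
DIC = [CO2*]/α₀ = 5.134×10^-5 / 0.05074 = 1.01 mmol/kg

DIC = 1.01 mmol/kg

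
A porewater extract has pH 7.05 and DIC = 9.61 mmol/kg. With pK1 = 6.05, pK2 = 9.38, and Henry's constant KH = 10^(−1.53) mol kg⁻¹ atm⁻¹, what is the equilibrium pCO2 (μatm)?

α₀ = 1 / (1 + K1/[H⁺] + K1K2/[H⁺]²) = 1 / (1 + 10^+1.00 + 10^-1.33)
   = 1 / (1 + 10.000 + 0.046774) = 1/11.047 = 0.09052
[CO2*] = α₀ × DIC = 0.09052 × 9.61 = 0.8699 mmol/kg
pCO2 = [CO2*]/KH = 8.699×10^-4 / 2.951×10^-2 = 2.95×10^4 μatm

pCO2 = 2.95×10^4 μatm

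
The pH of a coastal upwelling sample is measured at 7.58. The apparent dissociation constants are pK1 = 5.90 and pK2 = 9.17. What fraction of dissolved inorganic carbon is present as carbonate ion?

α₂ = 0.0246

α₂ = 1 / (1 + [H⁺]/K2 + [H⁺]²/(K1K2)) = 1 / (1 + 10^+1.59 + 10^-0.09)
   = 1 / (1 + 38.905 + 0.81283) = 1/40.717 = 0.02456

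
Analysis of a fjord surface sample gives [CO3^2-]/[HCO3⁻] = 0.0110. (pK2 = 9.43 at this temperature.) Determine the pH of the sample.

pH = 7.47

From K2 = [H⁺][CO3^2-]/[HCO3⁻]:  pH = pK2 + log₁₀([CO3^2-]/[HCO3⁻])
log₁₀(0.0110) = -1.959
pH = 9.43 + (-1.959) = 7.47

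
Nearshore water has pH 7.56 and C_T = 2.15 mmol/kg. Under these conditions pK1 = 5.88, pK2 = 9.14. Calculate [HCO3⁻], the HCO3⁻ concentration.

α₁ = 1 / (1 + [H⁺]/K1 + K2/[H⁺]) = 1 / (1 + 10^-1.68 + 10^-1.58)
   = 1 / (1 + 0.020893 + 0.026303) = 1/1.0472 = 0.9549
[HCO3⁻] = α₁ × DIC = 0.9549 × 2.15 = 2.05 mmol/kg

[HCO3⁻] = 2.05 mmol/kg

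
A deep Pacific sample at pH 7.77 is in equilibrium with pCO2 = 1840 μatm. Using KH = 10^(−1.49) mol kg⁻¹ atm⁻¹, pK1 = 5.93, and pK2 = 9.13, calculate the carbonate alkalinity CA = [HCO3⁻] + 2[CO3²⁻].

[CO2*] = KH · pCO2 = 10^(−1.49) × 1840×10^-6 = 5.954×10^-5 mol/kg
α₀ = 1/(1 + K1/[H⁺] + K1K2/[H⁺]²) = 1/(1 + 10^+1.84 + 10^+0.48) = 0.01366
DIC = [CO2*]/α₀ = 5.954×10^-5 / 0.01366 = 4.359 mmol/kg
CA = (α₁ + 2α₂)·DIC = (0.9451 + 2×0.04125) × 4.359 = 4.48 mmol/kg

CA = 4.48 mmol/kg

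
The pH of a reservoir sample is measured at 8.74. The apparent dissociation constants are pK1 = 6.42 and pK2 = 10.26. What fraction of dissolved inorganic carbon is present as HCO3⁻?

α₁ = 1 / (1 + [H⁺]/K1 + K2/[H⁺]) = 1 / (1 + 10^-2.32 + 10^-1.52)
   = 1 / (1 + 0.0047863 + 0.030200) = 1/1.0350 = 0.9662

α₁ = 0.966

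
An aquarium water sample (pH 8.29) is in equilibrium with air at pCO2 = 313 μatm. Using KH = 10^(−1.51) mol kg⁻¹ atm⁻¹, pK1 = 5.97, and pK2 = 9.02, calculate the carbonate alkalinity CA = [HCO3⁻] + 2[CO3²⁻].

[CO2*] = KH · pCO2 = 10^(−1.51) × 313×10^-6 = 9.673×10^-6 mol/kg
α₀ = 1/(1 + K1/[H⁺] + K1K2/[H⁺]²) = 1/(1 + 10^+2.32 + 10^+1.59) = 0.004019
DIC = [CO2*]/α₀ = 9.673×10^-6 / 0.004019 = 2.407 mmol/kg
CA = (α₁ + 2α₂)·DIC = (0.8396 + 2×0.1563) × 2.407 = 2.77 mmol/kg

CA = 2.77 mmol/kg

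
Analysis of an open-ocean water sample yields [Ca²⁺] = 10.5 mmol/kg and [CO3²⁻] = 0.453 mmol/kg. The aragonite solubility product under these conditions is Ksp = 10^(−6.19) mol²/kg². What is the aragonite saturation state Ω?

Ω = 7.37

Ksp = 10^(−6.19) = 6.457×10^-7
Ω = [Ca²⁺][CO3²⁻]/Ksp = (10.5×10^-3)(0.453×10^-3) / 6.457×10^-7 = 7.37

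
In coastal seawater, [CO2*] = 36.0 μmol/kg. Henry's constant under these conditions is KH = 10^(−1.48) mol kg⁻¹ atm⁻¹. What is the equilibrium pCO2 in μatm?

pCO2 = 1090 μatm

KH = 10^(−1.48) = 3.311×10^-2 mol kg⁻¹ atm⁻¹
pCO2 = [CO2*]/KH = 36.0×10^-6 / 3.311×10^-2 = 1.09×10^-3 atm = 1090 μatm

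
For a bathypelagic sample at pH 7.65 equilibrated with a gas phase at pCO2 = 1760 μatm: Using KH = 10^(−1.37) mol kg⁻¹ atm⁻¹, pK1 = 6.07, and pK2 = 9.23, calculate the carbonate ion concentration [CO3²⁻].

[CO2*] = KH · pCO2 = 10^(−1.37) × 1760×10^-6 = 7.508×10^-5 mol/kg
α₀ = 1/(1 + K1/[H⁺] + K1K2/[H⁺]²) = 1/(1 + 10^+1.58 + 10^+0.00) = 0.02499
DIC = [CO2*]/α₀ = 7.508×10^-5 / 0.02499 = 3.005 mmol/kg
[CO3²⁻] = α₂·DIC; α₂ = 0.02499, so [CO3²⁻] = 0.02499 × 3.005 = 0.0751 mmol/kg

[CO3²⁻] = 0.0751 mmol/kg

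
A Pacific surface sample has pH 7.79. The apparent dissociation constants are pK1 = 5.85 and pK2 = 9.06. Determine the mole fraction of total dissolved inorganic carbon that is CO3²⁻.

α₂ = 1 / (1 + [H⁺]/K2 + [H⁺]²/(K1K2)) = 1 / (1 + 10^+1.27 + 10^-0.67)
   = 1 / (1 + 18.621 + 0.21380) = 1/19.835 = 0.05042

α₂ = 0.0504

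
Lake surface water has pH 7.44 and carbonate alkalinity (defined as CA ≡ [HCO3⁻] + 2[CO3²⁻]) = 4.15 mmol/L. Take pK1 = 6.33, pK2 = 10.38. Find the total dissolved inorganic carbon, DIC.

DIC = 4.47 mmol/L

CA = [HCO3⁻] + 2[CO3²⁻] = (α₁ + 2α₂)·DIC
At pH 7.44: [H⁺]/K1 = 10^-1.11 = 0.077625, K2/[H⁺] = 10^-2.94 = 0.0011482
α₁ = 1/(1 + 0.077625 + 0.0011482) = 1/1.0788 = 0.9270; α₂ = α₁·K2/[H⁺] = 0.001064
α₁ + 2α₂ = 0.9291
DIC = CA / (α₁ + 2α₂) = 4.15 / 0.9291 = 4.47 mmol/L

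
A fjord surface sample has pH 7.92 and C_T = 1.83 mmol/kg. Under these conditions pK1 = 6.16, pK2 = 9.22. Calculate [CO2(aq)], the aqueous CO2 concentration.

α₀ = 1 / (1 + K1/[H⁺] + K1K2/[H⁺]²) = 1 / (1 + 10^+1.76 + 10^+0.46)
   = 1 / (1 + 57.544 + 2.8840) = 1/61.428 = 0.01628
[CO2*] = α₀ × DIC = 0.01628 × 1.83 = 0.0298 mmol/kg

[CO2*] = 0.0298 mmol/kg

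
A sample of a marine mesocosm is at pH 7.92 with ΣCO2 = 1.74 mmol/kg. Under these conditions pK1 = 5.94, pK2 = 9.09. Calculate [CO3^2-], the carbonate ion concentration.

α₂ = 1 / (1 + [H⁺]/K2 + [H⁺]²/(K1K2)) = 1 / (1 + 10^+1.17 + 10^-0.81)
   = 1 / (1 + 14.791 + 0.15488) = 1/15.946 = 0.06271
[CO3²⁻] = α₂ × DIC = 0.06271 × 1.74 = 0.109 mmol/kg

[CO3²⁻] = 0.109 mmol/kg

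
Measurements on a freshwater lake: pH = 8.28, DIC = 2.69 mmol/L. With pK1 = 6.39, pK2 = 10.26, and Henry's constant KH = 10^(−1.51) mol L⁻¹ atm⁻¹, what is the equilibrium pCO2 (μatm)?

α₀ = 1 / (1 + K1/[H⁺] + K1K2/[H⁺]²) = 1 / (1 + 10^+1.89 + 10^-0.09)
   = 1 / (1 + 77.625 + 0.81283) = 1/79.438 = 0.01259
[CO2*] = α₀ × DIC = 0.01259 × 2.69 = 0.03386 mmol/L
pCO2 = [CO2*]/KH = 3.386×10^-5 / 3.090×10^-2 = 1100 μatm

pCO2 = 1100 μatm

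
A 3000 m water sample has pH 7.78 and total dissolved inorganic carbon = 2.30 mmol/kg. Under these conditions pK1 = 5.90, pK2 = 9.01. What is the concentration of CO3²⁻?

[CO3²⁻] = 0.126 mmol/kg

α₂ = 1 / (1 + [H⁺]/K2 + [H⁺]²/(K1K2)) = 1 / (1 + 10^+1.23 + 10^-0.65)
   = 1 / (1 + 16.982 + 0.22387) = 1/18.206 = 0.05493
[CO3²⁻] = α₂ × DIC = 0.05493 × 2.30 = 0.126 mmol/kg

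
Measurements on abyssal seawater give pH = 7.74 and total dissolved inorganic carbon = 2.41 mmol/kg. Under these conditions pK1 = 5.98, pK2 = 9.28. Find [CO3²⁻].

α₂ = 1 / (1 + [H⁺]/K2 + [H⁺]²/(K1K2)) = 1 / (1 + 10^+1.54 + 10^-0.22)
   = 1 / (1 + 34.674 + 0.60256) = 1/36.276 = 0.02757
[CO3²⁻] = α₂ × DIC = 0.02757 × 2.41 = 0.0664 mmol/kg

[CO3²⁻] = 0.0664 mmol/kg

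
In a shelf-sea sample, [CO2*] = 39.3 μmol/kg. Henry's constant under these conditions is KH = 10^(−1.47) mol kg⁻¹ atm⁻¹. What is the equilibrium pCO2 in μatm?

KH = 10^(−1.47) = 3.388×10^-2 mol kg⁻¹ atm⁻¹
pCO2 = [CO2*]/KH = 39.3×10^-6 / 3.388×10^-2 = 1.16×10^-3 atm = 1160 μatm

pCO2 = 1160 μatm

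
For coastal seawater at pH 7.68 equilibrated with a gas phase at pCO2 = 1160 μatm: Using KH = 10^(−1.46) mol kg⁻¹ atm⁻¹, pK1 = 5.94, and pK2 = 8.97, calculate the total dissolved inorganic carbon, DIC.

DIC = 2.36 mmol/kg

[CO2*] = KH · pCO2 = 10^(−1.46) × 1160×10^-6 = 4.022×10^-5 mol/kg
α₀ = 1/(1 + K1/[H⁺] + K1K2/[H⁺]²) = 1/(1 + 10^+1.74 + 10^+0.45) = 0.01701
DIC = [CO2*]/α₀ = 4.022×10^-5 / 0.01701 = 2.36 mmol/kg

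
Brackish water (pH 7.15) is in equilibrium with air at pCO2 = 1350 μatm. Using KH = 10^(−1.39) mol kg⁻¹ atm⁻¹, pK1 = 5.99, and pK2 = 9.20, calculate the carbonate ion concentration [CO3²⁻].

[CO3²⁻] = 7.08 μmol/kg

[CO2*] = KH · pCO2 = 10^(−1.39) × 1350×10^-6 = 5.500×10^-5 mol/kg
α₀ = 1/(1 + K1/[H⁺] + K1K2/[H⁺]²) = 1/(1 + 10^+1.16 + 10^-0.89) = 0.06417
DIC = [CO2*]/α₀ = 5.500×10^-5 / 0.06417 = 0.8570 mmol/kg
[CO3²⁻] = α₂·DIC; α₂ = 0.008267, so [CO3²⁻] = 0.008267 × 0.8570 = 0.00708 mmol/kg = 7.08 μmol/kg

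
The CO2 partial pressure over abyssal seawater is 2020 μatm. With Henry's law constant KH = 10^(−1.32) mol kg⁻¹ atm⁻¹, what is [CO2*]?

KH = 10^(−1.32) = 4.786×10^-2 mol kg⁻¹ atm⁻¹
[CO2*] = KH · pCO2 = 4.786×10^-2 × 2020×10^-6 atm = 9.67×10^-5 mol/kg

[CO2*] = 96.7 μmol/kg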